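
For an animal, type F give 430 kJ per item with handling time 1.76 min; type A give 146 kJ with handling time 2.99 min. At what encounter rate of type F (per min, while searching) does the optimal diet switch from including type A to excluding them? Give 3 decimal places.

The zero-one rule: include type A iff E₂/h₂ > λE₁/(1+λh₁). Equality gives the switch point.
λE₁h₂ = E₂ + λE₂h₁ ⇒ λ = E₂/(E₁h₂ − E₂h₁) = 146/(1286 − 257) = 0.1419 per min.

0.142 per min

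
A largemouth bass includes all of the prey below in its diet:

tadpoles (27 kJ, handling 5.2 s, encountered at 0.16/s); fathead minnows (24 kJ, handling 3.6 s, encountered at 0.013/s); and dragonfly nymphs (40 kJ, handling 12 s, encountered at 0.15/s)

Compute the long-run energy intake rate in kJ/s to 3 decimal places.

2.890 kJ/s

R = (0.16×27 + 0.013×24 + 0.15×40) / (1 + 0.16×5.2 + 0.013×3.6 + 0.15×12) = 10.63/3.679 = 2.89 kJ/s.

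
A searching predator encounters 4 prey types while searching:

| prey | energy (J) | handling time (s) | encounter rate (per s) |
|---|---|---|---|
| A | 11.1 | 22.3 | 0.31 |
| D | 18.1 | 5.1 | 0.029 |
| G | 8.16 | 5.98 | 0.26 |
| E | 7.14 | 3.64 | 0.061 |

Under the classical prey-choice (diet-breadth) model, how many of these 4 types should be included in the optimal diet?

Rank by E/h (J/s): D 3.55, E 1.96, G 1.36, A 0.498. Include each in turn until the next type's E/h falls below the running intake rate.
Rate on top 1: 0.4573. E: 1.96 > 0.4573 → include.
Rate on top 2: 0.7011. G: 1.36 > 0.7011 → include.
Rate on top 3: 1.054. A: 0.498 < 1.054 → exclude; stop.
Optimal diet: D, E, G — 3 of 4 types.

3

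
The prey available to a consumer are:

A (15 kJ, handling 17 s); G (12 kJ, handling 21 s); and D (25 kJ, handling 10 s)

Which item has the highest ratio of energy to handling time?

In descending order of E/h:
D: 25/10 = 2.5 kJ/s
A: 15/17 = 0.882 kJ/s
G: 12/21 = 0.571 kJ/s

D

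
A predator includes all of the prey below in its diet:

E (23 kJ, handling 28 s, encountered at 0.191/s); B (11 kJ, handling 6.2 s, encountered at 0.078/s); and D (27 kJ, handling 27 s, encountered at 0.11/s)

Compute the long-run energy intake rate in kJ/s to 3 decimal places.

0.839 kJ/s

R = Σλ_iE_i / (1 + Σλ_ih_i)
Numerator: 0.191×23 + 0.078×11 + 0.11×27 = 8.221
Denominator: 1 + 0.191×28 + 0.078×6.2 + 0.11×27 = 9.802
R = 8.221/9.802 = 0.8387 kJ/s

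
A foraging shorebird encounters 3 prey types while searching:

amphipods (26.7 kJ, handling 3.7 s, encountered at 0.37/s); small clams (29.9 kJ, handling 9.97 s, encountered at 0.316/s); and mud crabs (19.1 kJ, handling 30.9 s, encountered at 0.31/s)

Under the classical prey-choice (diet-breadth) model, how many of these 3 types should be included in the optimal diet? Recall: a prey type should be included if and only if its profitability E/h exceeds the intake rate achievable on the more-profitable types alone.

1

Rank by E/h (kJ/s): amphipods 7.22, small clams 3, mud crabs 0.618. Include each in turn until the next type's E/h falls below the running intake rate.
Rate on top 1: 4.17. small clams: 3 < 4.17 → exclude; stop.
Optimal diet: amphipods — 1 of 3 types.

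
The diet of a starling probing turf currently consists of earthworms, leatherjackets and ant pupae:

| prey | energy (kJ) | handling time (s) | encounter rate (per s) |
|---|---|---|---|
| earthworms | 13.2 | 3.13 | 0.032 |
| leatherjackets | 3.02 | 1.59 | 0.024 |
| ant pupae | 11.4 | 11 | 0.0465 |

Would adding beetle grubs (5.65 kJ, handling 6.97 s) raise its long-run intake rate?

Yes

Intake rate on the current diet: R = (0.032×13.2 + 0.024×3.02 + 0.0465×11.4) / (1 + 0.032×3.13 + 0.024×1.59 + 0.0465×11) = 1.025/1.65 = 0.6213 kJ/s.
Profitability of beetle grubs: 5.65/6.97 = 0.8106 kJ/s.
0.8106 > 0.6213, so adding beetle grubs raises the average — include it.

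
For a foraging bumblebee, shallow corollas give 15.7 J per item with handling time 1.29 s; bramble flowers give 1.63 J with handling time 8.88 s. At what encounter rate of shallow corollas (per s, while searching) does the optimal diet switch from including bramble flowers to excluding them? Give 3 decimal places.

The zero-one rule: include bramble flowers iff E₂/h₂ > λE₁/(1+λh₁). Equality gives the switch point.
λE₁h₂ = E₂ + λE₂h₁ ⇒ λ = E₂/(E₁h₂ − E₂h₁) = 1.63/(139.4 − 2.103) = 0.01187 per s.

0.012 per s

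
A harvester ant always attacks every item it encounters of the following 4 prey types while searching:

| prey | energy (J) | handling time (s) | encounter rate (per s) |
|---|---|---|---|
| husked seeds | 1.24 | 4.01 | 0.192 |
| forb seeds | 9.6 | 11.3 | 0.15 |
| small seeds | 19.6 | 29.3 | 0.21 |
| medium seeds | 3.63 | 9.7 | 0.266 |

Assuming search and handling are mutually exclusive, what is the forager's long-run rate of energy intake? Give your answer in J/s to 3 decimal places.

R = Σλ_iE_i / (1 + Σλ_ih_i)
Numerator: 0.192×1.24 + 0.15×9.6 + 0.21×19.6 + 0.266×3.63 = 6.76
Denominator: 1 + 0.192×4.01 + 0.15×11.3 + 0.21×29.3 + 0.266×9.7 = 12.2
R = 6.76/12.2 = 0.5542 J/s

0.554 J/s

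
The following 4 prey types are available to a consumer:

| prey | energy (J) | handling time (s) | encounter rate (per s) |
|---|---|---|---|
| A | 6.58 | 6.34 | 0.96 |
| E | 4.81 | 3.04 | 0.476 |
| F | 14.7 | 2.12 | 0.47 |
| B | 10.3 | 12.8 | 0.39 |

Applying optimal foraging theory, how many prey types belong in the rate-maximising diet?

Profitabilities (E/h, J/s): F 6.93, E 1.58, A 1.04, B 0.805. Add prey in this order while the next type's profitability exceeds the intake rate on those already taken.
Rate on top 1: 3.461. E: 1.58 < 3.461 → exclude; stop.
Optimal diet: F — 1 of 4 types.

1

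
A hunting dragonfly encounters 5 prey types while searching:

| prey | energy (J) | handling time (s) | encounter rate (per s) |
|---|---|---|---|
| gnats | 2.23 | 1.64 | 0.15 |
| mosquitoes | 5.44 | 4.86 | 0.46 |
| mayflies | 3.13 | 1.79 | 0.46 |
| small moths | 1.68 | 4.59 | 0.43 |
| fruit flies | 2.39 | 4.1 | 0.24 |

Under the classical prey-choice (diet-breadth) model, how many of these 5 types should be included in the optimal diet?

E/h in descending order: mayflies 1.75, gnats 1.36, mosquitoes 1.12, fruit flies 0.583, small moths 0.366 J/s. The optimal diet is the largest prefix of this list for which every included type satisfies E_i/h_i > R on the types above it.
Rate on top 1: 0.7896. gnats: 1.36 > 0.7896 → include.
Rate on top 2: 0.8574. mosquitoes: 1.12 > 0.8574 → include.
Rate on top 3: 0.9934. fruit flies: 0.583 < 0.9934 → exclude; stop.
Optimal diet: mayflies, gnats, mosquitoes — 3 of 5 types.

3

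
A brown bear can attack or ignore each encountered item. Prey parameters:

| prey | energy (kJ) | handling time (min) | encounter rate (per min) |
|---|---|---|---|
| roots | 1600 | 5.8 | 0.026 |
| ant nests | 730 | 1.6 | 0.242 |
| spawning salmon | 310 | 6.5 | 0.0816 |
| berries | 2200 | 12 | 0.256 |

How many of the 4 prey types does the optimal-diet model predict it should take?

E/h in descending order: ant nests 456, roots 276, berries 183, spawning salmon 47.7 kJ/min. The optimal diet is the largest prefix of this list for which every included type satisfies E_i/h_i > R on the types above it.
Rate on top 1: 127.4. roots: 276 > 127.4 → include.
Rate on top 2: 141.9. berries: 183 > 141.9 → include.
Rate on top 3: 169.5. spawning salmon: 47.7 < 169.5 → exclude; stop.
Optimal diet: ant nests, roots, berries — 3 of 4 types.

3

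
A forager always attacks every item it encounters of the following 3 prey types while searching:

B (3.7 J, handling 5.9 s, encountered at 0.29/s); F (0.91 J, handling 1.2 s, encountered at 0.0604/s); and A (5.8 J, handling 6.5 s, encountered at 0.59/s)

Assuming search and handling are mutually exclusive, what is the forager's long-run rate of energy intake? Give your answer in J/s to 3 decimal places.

0.687 J/s

R = (0.29×3.7 + 0.0604×0.91 + 0.59×5.8) / (1 + 0.29×5.9 + 0.0604×1.2 + 0.59×6.5) = 4.55/6.618 = 0.6875 J/s.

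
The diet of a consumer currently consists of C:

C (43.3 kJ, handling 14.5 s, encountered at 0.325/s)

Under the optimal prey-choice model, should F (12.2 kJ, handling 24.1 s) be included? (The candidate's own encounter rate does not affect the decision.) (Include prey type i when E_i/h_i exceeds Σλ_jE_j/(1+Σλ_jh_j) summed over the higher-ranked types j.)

Current rate: (0.325×43.3)/(1 + 0.325×14.5) = 2.463 kJ/s.
Profitability of F: 12.2/24.1 = 0.5062 kJ/s.
Since 0.5062 < R, time spent handling F is better spent searching.

No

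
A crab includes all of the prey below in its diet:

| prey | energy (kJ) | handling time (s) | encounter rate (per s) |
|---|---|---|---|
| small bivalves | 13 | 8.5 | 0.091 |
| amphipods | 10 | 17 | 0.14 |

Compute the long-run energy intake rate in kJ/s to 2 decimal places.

0.62 kJ/s

Energy encountered per unit search time: 0.091×13 + 0.14×10 = 2.583 kJ/s.
Handling time per unit search time: 0.091×8.5 + 0.14×17 = 3.154.
Rate = 2.583/(1 + 3.154) = 0.6219 kJ/s.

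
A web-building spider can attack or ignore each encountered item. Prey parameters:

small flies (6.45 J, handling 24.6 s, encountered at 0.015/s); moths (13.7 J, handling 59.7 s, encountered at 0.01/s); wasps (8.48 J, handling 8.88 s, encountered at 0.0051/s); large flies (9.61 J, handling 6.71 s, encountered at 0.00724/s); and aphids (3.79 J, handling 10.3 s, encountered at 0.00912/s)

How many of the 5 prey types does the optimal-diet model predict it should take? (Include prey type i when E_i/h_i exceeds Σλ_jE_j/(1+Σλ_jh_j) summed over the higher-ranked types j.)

E/h in descending order: large flies 1.43, wasps 0.955, aphids 0.368, small flies 0.262, moths 0.229 J/s. The optimal diet is the largest prefix of this list for which every included type satisfies E_i/h_i > R on the types above it.
Rate on top 1: 0.06635. wasps: 0.955 > 0.06635 → include.
Rate on top 2: 0.1031. aphids: 0.368 > 0.1031 → include.
Rate on top 3: 0.1241. small flies: 0.262 > 0.1241 → include.
Rate on top 4: 0.1568. moths: 0.229 > 0.1568 → include.
Optimal diet: large flies, wasps, aphids, small flies, moths — 5 of 5 types.

5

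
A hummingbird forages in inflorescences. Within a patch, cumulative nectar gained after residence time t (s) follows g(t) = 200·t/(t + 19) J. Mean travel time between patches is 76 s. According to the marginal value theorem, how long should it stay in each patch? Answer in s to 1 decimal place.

By the marginal value theorem, leave when the instantaneous gain rate g'(t) equals the habitat-wide average g(t)/(T + t).
g'(t) = 200·19/(t + 19)². Setting 200·19/(t+19)² = 200t/[(t+19)(76+t)] gives 19(76+t) = t(t+19), so t² = 19×76 = 1444.
t* = √1444 = 38 s.

38.0 s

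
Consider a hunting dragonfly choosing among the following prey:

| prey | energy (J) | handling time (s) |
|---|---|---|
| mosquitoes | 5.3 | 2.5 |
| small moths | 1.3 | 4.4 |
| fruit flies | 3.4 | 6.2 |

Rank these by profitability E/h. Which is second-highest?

Profitability E/h (J/s): mosquitoes = 5.3/2.5 = 2.12, small moths = 1.3/4.4 = 0.295, fruit flies = 3.4/6.2 = 0.548.
Ranked: mosquitoes > fruit flies > small moths.

fruit flies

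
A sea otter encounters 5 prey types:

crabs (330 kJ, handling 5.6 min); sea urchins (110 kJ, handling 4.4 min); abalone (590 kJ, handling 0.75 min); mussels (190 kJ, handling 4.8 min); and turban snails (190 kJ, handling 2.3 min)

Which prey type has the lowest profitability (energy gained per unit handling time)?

Profitability E/h (kJ/min): crabs = 330/5.6 = 58.9, sea urchins = 110/4.4 = 25, abalone = 590/0.75 = 787, mussels = 190/4.8 = 39.6, turban snails = 190/2.3 = 82.6.
Ranked: abalone > turban snails > crabs > mussels > sea urchins.

sea urchins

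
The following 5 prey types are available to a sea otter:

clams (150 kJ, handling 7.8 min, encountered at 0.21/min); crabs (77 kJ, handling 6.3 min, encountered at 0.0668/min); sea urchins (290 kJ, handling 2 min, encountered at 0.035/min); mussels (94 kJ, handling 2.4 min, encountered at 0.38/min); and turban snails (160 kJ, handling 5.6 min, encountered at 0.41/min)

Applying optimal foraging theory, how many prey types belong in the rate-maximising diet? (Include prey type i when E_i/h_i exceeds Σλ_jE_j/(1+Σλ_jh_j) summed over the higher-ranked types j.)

3

Rank by E/h (kJ/min): sea urchins 145, mussels 39.2, turban snails 28.6, clams 19.2, crabs 12.2. Include each in turn until the next type's E/h falls below the running intake rate.
Rate on top 1: 9.486. mussels: 39.2 > 9.486 → include.
Rate on top 2: 23.14. turban snails: 28.6 > 23.14 → include.
Rate on top 3: 26.06. clams: 19.2 < 26.06 → exclude; stop.
Optimal diet: sea urchins, mussels, turban snails — 3 of 5 types.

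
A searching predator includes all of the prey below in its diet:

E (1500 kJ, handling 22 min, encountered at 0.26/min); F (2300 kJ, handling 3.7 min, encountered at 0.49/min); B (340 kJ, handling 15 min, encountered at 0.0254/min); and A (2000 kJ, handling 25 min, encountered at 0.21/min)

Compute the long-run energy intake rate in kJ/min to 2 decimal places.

Energy encountered per unit search time: 0.26×1500 + 0.49×2300 + 0.0254×340 + 0.21×2000 = 1946 kJ/min.
Handling time per unit search time: 0.26×22 + 0.49×3.7 + 0.0254×15 + 0.21×25 = 13.16.
Rate = 1946/(1 + 13.16) = 137.4 kJ/min.

137.36 kJ/min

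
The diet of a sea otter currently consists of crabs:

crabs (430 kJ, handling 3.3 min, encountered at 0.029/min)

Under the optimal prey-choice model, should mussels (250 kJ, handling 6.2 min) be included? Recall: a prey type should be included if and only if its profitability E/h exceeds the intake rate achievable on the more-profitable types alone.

On crabs alone, R = ΣλE/(1+Σλh) = 12.47/1.096 = 11.38 kJ/min.
Profitability of mussels: 250/6.2 = 40.32 kJ/min.
40.32 > 11.38, so adding mussels raises the average — include it.

Yes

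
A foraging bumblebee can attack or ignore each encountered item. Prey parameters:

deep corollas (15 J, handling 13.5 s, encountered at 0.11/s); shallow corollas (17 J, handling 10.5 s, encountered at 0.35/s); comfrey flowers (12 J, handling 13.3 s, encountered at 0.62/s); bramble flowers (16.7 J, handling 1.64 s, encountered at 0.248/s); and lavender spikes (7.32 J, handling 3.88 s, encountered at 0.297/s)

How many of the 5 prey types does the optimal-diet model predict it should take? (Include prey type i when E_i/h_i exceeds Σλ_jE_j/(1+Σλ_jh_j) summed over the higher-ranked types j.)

1

Profitabilities (E/h, J/s): bramble flowers 10.2, lavender spikes 1.89, shallow corollas 1.62, deep corollas 1.11, comfrey flowers 0.902. Add prey in this order while the next type's profitability exceeds the intake rate on those already taken.
Rate on top 1: 2.944. lavender spikes: 1.89 < 2.944 → exclude; stop.
Optimal diet: bramble flowers — 1 of 5 types.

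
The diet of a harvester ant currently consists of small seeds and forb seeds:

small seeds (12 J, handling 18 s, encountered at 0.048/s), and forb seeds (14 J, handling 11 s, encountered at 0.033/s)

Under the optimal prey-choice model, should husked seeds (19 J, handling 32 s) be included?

On small seeds and forb seeds alone, R = ΣλE/(1+Σλh) = 1.038/2.227 = 0.4661 J/s.
husked seeds: E/h = 19/32 = 0.5938 J/s.
0.5938 > 0.4661, so adding husked seeds raises the average — include it.

Yes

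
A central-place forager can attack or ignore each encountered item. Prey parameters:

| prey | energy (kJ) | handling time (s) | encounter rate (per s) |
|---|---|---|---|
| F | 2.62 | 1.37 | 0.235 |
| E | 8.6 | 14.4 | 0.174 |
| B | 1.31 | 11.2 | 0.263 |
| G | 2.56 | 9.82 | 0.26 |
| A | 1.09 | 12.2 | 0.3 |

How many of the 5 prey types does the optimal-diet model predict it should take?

E/h in descending order: F 1.91, E 0.597, G 0.261, B 0.117, A 0.0893 kJ/s. The optimal diet is the largest prefix of this list for which every included type satisfies E_i/h_i > R on the types above it.
Rate on top 1: 0.4658. E: 0.597 > 0.4658 → include.
Rate on top 2: 0.5518. G: 0.261 < 0.5518 → exclude; stop.
Optimal diet: F, E — 2 of 5 types.

2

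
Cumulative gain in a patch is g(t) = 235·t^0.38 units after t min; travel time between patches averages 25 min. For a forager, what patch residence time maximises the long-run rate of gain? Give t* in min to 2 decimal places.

Maximise g(t)/(T+t): set derivative to zero → g'(t)(T+t) = g(t).
g'(t) = 0.38·235·t^-0.62. Setting 0.38·235·t^-0.62 = 235·t^0.38/(25+t) gives 0.38(25+t) = t, so 0.62·t = 0.38×25.
t* = 0.38×25/0.62 = 15.32 min.

15.32 min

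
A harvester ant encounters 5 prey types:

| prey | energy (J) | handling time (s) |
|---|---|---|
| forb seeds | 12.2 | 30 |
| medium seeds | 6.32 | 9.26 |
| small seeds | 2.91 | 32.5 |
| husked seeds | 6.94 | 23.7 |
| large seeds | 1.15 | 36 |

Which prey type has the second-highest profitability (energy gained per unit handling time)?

forb seeds

Profitability E/h (J/s): forb seeds = 12.2/30 = 0.407, medium seeds = 6.32/9.26 = 0.683, small seeds = 2.91/32.5 = 0.0895, husked seeds = 6.94/23.7 = 0.293, large seeds = 1.15/36 = 0.0319.
Ranked: medium seeds > forb seeds > husked seeds > small seeds > large seeds.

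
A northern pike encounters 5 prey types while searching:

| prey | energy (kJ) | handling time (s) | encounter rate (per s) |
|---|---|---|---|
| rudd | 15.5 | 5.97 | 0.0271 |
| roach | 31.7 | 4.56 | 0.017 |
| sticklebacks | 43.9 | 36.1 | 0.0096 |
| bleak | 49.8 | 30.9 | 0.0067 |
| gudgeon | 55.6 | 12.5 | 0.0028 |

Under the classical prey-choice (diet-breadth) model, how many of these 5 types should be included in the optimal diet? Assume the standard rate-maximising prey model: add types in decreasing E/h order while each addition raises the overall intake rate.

5

E/h in descending order: roach 6.95, gudgeon 4.45, rudd 2.6, bleak 1.61, sticklebacks 1.22 kJ/s. The optimal diet is the largest prefix of this list for which every included type satisfies E_i/h_i > R on the types above it.
Rate on top 1: 0.5001. gudgeon: 4.45 > 0.5001 → include.
Rate on top 2: 0.6243. rudd: 2.6 > 0.6243 → include.
Rate on top 3: 0.8747. bleak: 1.61 > 0.8747 → include.
Rate on top 4: 0.9777. sticklebacks: 1.22 > 0.9777 → include.
Optimal diet: roach, gudgeon, rudd, bleak, sticklebacks — 5 of 5 types.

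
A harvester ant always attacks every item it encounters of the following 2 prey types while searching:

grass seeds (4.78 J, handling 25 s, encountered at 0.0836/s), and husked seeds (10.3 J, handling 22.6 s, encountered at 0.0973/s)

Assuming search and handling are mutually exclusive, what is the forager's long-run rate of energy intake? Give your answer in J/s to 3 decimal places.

0.265 J/s

R = Σλ_iE_i / (1 + Σλ_ih_i)
Numerator: 0.0836×4.78 + 0.0973×10.3 = 1.402
Denominator: 1 + 0.0836×25 + 0.0973×22.6 = 5.289
R = 1.402/5.289 = 0.265 J/s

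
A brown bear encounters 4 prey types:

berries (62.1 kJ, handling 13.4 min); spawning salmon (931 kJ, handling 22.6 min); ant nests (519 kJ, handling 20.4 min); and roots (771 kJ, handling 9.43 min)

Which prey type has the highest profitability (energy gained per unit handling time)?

roots

Profitability E/h (kJ/min): berries = 62.1/13.4 = 4.63, spawning salmon = 931/22.6 = 41.2, ant nests = 519/20.4 = 25.4, roots = 771/9.43 = 81.8.
Ranked: roots > spawning salmon > ant nests > berries.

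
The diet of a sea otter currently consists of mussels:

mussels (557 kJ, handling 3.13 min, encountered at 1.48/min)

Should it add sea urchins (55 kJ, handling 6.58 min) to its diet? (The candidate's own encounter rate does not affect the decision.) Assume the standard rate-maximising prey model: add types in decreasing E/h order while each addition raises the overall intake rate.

On mussels alone, R = ΣλE/(1+Σλh) = 824.4/5.632 = 146.4 kJ/min.
Profitability of sea urchins: 55/6.58 = 8.359 kJ/min.
Since 8.359 < R, time spent handling sea urchins is better spent searching.

No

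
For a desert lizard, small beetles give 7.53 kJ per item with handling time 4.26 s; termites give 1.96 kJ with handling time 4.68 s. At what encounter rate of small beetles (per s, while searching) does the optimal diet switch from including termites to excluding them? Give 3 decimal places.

At the threshold, the rate on small beetles alone equals the profitability of termites: λ·7.53/(1 + λ·4.26) = 1.96/4.68 = 0.4188.
Rearranging, λ(7.53 − 0.4188×4.26) = 0.4188, so λ = 0.4188/5.746 = 0.07289 per s.

0.073 per s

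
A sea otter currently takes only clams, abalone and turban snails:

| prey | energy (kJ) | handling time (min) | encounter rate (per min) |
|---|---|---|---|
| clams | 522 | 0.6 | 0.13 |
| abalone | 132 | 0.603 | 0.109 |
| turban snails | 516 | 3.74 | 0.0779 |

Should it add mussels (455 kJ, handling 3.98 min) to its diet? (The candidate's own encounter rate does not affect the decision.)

Yes

Current rate: (0.13×522 + 0.109×132 + 0.0779×516)/(1 + 0.13×0.6 + 0.109×0.603 + 0.0779×3.74) = 85.32 kJ/min.
mussels: E/h = 455/3.98 = 114.3 kJ/min.
Since 114.3 > R, including mussels increases the long-run rate.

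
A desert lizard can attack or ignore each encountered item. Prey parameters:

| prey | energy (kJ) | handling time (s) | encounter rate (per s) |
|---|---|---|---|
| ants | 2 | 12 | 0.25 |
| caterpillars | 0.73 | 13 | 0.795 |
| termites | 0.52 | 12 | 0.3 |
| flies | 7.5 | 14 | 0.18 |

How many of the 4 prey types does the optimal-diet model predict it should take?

E/h in descending order: flies 0.536, ants 0.167, caterpillars 0.0562, termites 0.0433 kJ/s. The optimal diet is the largest prefix of this list for which every included type satisfies E_i/h_i > R on the types above it.
Rate on top 1: 0.3835. ants: 0.167 < 0.3835 → exclude; stop.
Optimal diet: flies — 1 of 4 types.

1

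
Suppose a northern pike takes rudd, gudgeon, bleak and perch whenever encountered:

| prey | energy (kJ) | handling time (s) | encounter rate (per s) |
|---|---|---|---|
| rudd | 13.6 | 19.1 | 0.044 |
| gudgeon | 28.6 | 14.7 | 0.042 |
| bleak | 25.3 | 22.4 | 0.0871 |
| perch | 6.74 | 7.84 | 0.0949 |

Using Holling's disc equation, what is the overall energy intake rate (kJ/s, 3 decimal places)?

0.901 kJ/s

Energy encountered per unit search time: 0.044×13.6 + 0.042×28.6 + 0.0871×25.3 + 0.0949×6.74 = 4.643 kJ/s.
Handling time per unit search time: 0.044×19.1 + 0.042×14.7 + 0.0871×22.4 + 0.0949×7.84 = 4.153.
Rate = 4.643/(1 + 4.153) = 0.901 kJ/s.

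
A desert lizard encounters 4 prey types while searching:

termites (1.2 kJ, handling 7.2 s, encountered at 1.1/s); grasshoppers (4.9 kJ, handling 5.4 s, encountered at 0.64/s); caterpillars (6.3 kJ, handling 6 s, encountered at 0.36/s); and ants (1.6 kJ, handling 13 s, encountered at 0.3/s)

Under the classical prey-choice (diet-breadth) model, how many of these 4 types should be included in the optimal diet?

E/h in descending order: caterpillars 1.05, grasshoppers 0.907, termites 0.167, ants 0.123 kJ/s. The optimal diet is the largest prefix of this list for which every included type satisfies E_i/h_i > R on the types above it.
Rate on top 1: 0.7177. grasshoppers: 0.907 > 0.7177 → include.
Rate on top 2: 0.8168. termites: 0.167 < 0.8168 → exclude; stop.
Optimal diet: caterpillars, grasshoppers — 2 of 4 types.

2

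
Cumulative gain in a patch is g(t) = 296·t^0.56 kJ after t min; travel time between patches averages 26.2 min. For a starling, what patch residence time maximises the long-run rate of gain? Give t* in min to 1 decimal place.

By the marginal value theorem, leave when the instantaneous gain rate g'(t) equals the habitat-wide average g(t)/(T + t).
g'(t) = 0.56·296·t^-0.44. Setting 0.56·296·t^-0.44 = 296·t^0.56/(26.2+t) gives 0.56(26.2+t) = t, so 0.44·t = 0.56×26.2.
t* = 0.56×26.2/0.44 = 33.35 min.

33.3 min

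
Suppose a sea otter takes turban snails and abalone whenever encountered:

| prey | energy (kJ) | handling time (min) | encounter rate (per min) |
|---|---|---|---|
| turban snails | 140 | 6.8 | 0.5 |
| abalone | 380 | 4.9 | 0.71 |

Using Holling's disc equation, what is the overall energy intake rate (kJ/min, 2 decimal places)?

43.13 kJ/min

R = Σλ_iE_i / (1 + Σλ_ih_i)
Numerator: 0.5×140 + 0.71×380 = 339.8
Denominator: 1 + 0.5×6.8 + 0.71×4.9 = 7.879
R = 339.8/7.879 = 43.13 kJ/min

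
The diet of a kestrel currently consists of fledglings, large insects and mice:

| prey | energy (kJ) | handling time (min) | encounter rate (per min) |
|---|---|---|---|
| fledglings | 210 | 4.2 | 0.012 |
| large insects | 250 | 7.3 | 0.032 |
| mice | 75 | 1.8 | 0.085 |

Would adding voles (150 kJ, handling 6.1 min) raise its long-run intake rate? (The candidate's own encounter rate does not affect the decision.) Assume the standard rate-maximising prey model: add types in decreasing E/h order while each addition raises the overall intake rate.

Yes

Intake rate on the current diet: R = (0.012×210 + 0.032×250 + 0.085×75) / (1 + 0.012×4.2 + 0.032×7.3 + 0.085×1.8) = 16.89/1.437 = 11.76 kJ/min.
Profitability of voles: 150/6.1 = 24.59 kJ/min.
24.59 > 11.76, so adding voles raises the average — include it.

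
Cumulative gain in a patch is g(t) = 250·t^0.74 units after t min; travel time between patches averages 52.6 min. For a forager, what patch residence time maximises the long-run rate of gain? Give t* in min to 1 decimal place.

149.7 min

By the marginal value theorem, leave when the instantaneous gain rate g'(t) equals the habitat-wide average g(t)/(T + t).
g'(t) = 0.74·250·t^-0.26. Setting 0.74·250·t^-0.26 = 250·t^0.74/(52.6+t) gives 0.74(52.6+t) = t, so 0.26·t = 0.74×52.6.
t* = 0.74×52.6/0.26 = 149.7 min.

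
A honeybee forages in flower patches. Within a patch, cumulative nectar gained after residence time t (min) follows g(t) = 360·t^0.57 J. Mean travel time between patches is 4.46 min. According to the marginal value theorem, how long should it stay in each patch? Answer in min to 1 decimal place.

Optimal t* satisfies g'(t*) = g(t*)/(T + t*).
g'(t) = 0.57·360·t^-0.43. Setting 0.57·360·t^-0.43 = 360·t^0.57/(4.46+t) gives 0.57(4.46+t) = t, so 0.43·t = 0.57×4.46.
t* = 0.57×4.46/0.43 = 5.912 min.

5.9 min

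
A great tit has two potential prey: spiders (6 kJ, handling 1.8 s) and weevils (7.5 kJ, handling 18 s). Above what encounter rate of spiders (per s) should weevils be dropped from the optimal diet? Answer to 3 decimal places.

0.079 per s

At the threshold, the rate on spiders alone equals the profitability of weevils: λ·6/(1 + λ·1.8) = 7.5/18 = 0.4167.
Rearranging, λ(6 − 0.4167×1.8) = 0.4167, so λ = 0.4167/5.25 = 0.07937 per s.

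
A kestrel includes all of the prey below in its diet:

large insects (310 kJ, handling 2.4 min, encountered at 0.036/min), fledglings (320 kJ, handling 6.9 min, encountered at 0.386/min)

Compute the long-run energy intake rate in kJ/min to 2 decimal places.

Energy encountered per unit search time: 0.036×310 + 0.386×320 = 134.7 kJ/min.
Handling time per unit search time: 0.036×2.4 + 0.386×6.9 = 2.75.
Rate = 134.7/(1 + 2.75) = 35.92 kJ/min.

35.92 kJ/min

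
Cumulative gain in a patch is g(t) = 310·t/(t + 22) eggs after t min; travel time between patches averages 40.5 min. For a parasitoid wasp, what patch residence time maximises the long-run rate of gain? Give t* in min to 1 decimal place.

29.8 min

Maximise g(t)/(T+t): set derivative to zero → g'(t)(T+t) = g(t).
g'(t) = 310·22/(t + 22)². Setting 310·22/(t+22)² = 310t/[(t+22)(40.5+t)] gives 22(40.5+t) = t(t+22), so t² = 22×40.5 = 891.
t* = √891 = 29.85 min.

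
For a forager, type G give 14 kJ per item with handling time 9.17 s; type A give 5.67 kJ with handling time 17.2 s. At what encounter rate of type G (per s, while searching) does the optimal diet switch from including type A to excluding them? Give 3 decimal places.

0.030 per s

The zero-one rule: include type A iff E₂/h₂ > λE₁/(1+λh₁). Equality gives the switch point.
λE₁h₂ = E₂ + λE₂h₁ ⇒ λ = E₂/(E₁h₂ − E₂h₁) = 5.67/(240.8 − 51.99) = 0.03003 per s.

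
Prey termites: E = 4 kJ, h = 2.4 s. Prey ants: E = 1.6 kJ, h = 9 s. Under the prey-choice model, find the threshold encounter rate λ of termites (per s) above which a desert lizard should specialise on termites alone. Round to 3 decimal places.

The zero-one rule: include ants iff E₂/h₂ > λE₁/(1+λh₁). Equality gives the switch point.
λE₁h₂ = E₂ + λE₂h₁ ⇒ λ = E₂/(E₁h₂ − E₂h₁) = 1.6/(36 − 3.84) = 0.04975 per s.

0.050 per s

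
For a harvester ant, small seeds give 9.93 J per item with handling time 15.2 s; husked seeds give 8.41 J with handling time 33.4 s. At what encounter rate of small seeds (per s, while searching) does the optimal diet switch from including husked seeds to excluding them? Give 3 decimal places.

0.041 per s

At the threshold, the rate on small seeds alone equals the profitability of husked seeds: λ·9.93/(1 + λ·15.2) = 8.41/33.4 = 0.2518.
Rearranging, λ(9.93 − 0.2518×15.2) = 0.2518, so λ = 0.2518/6.103 = 0.04126 per s.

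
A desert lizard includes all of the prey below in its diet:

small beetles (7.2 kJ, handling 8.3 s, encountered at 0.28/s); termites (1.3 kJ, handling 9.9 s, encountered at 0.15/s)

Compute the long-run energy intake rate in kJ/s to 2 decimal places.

0.46 kJ/s

Energy encountered per unit search time: 0.28×7.2 + 0.15×1.3 = 2.211 kJ/s.
Handling time per unit search time: 0.28×8.3 + 0.15×9.9 = 3.809.
Rate = 2.211/(1 + 3.809) = 0.4598 kJ/s.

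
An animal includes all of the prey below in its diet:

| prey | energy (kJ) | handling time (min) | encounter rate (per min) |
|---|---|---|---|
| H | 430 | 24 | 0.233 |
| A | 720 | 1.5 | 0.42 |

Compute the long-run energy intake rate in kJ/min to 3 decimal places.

R = Σλ_iE_i / (1 + Σλ_ih_i)
Numerator: 0.233×430 + 0.42×720 = 402.6
Denominator: 1 + 0.233×24 + 0.42×1.5 = 7.222
R = 402.6/7.222 = 55.74 kJ/min

55.745 kJ/min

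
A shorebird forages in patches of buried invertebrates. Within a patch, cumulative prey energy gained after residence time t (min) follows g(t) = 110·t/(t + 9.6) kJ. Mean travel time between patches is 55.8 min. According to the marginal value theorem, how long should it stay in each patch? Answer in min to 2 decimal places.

By the marginal value theorem, leave when the instantaneous gain rate g'(t) equals the habitat-wide average g(t)/(T + t).
g'(t) = 110·9.6/(t + 9.6)². Setting 110·9.6/(t+9.6)² = 110t/[(t+9.6)(55.8+t)] gives 9.6(55.8+t) = t(t+9.6), so t² = 9.6×55.8 = 535.7.
t* = √535.7 = 23.14 min.

23.14 min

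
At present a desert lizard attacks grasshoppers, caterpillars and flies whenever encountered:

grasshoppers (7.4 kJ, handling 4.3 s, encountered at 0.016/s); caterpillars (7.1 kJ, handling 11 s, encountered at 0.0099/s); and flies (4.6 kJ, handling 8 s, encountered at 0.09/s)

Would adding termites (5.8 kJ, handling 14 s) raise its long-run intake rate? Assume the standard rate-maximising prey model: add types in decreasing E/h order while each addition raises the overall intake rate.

Intake rate on the current diet: R = (0.016×7.4 + 0.0099×7.1 + 0.09×4.6) / (1 + 0.016×4.3 + 0.0099×11 + 0.09×8) = 0.6027/1.898 = 0.3176 kJ/s.
termites: E/h = 5.8/14 = 0.4143 kJ/s.
Since 0.4143 > R, including termites increases the long-run rate.

Yes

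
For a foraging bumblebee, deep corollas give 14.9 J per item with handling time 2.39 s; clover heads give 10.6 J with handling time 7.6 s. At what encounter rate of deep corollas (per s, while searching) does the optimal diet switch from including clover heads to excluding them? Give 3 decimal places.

At the threshold, the rate on deep corollas alone equals the profitability of clover heads: λ·14.9/(1 + λ·2.39) = 10.6/7.6 = 1.395.
Rearranging, λ(14.9 − 1.395×2.39) = 1.395, so λ = 1.395/11.57 = 0.1206 per s.

0.121 per s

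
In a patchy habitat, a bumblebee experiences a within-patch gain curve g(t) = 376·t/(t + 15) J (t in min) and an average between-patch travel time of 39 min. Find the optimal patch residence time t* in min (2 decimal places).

By the marginal value theorem, leave when the instantaneous gain rate g'(t) equals the habitat-wide average g(t)/(T + t).
g'(t) = 376·15/(t + 15)². Setting 376·15/(t+15)² = 376t/[(t+15)(39+t)] gives 15(39+t) = t(t+15), so t² = 15×39 = 585.
t* = √585 = 24.19 min.

24.19 min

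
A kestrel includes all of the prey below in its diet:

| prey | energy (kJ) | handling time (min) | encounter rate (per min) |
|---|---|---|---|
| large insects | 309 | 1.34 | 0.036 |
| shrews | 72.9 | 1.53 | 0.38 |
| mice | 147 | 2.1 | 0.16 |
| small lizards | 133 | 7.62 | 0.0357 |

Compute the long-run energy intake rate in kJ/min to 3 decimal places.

R = Σλ_iE_i / (1 + Σλ_ih_i)
Numerator: 0.036×309 + 0.38×72.9 + 0.16×147 + 0.0357×133 = 67.09
Denominator: 1 + 0.036×1.34 + 0.38×1.53 + 0.16×2.1 + 0.0357×7.62 = 2.238
R = 67.09/2.238 = 29.98 kJ/min

29.984 kJ/min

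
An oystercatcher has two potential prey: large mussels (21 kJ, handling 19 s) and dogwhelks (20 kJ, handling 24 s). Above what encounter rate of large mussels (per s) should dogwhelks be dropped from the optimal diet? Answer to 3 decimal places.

At the threshold, the rate on large mussels alone equals the profitability of dogwhelks: λ·21/(1 + λ·19) = 20/24 = 0.8333.
Rearranging, λ(21 − 0.8333×19) = 0.8333, so λ = 0.8333/5.167 = 0.1613 per s.

0.161 per s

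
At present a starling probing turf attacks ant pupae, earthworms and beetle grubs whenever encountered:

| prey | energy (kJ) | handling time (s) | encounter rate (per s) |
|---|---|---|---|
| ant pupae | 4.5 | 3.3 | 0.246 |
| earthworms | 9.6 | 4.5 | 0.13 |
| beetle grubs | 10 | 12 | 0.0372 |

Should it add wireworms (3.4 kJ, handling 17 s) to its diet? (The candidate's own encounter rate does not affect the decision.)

Current rate: (0.246×4.5 + 0.13×9.6 + 0.0372×10)/(1 + 0.246×3.3 + 0.13×4.5 + 0.0372×12) = 0.9591 kJ/s.
wireworms: E/h = 3.4/17 = 0.2 kJ/s.
Since 0.2 < R, time spent handling wireworms is better spent searching.

No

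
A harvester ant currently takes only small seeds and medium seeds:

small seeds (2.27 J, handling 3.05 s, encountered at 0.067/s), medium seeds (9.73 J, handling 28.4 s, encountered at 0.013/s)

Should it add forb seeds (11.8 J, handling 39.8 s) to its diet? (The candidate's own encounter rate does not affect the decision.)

Intake rate on the current diet: R = (0.067×2.27 + 0.013×9.73) / (1 + 0.067×3.05 + 0.013×28.4) = 0.2786/1.574 = 0.177 J/s.
forb seeds: E/h = 11.8/39.8 = 0.2965 J/s.
0.2965 > 0.177, so adding forb seeds raises the average — include it.

Yes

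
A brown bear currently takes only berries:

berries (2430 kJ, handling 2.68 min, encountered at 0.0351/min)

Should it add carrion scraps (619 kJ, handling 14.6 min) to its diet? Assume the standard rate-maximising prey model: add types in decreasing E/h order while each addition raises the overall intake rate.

On berries alone, R = ΣλE/(1+Σλh) = 85.29/1.094 = 77.96 kJ/min.
Profitability of carrion scraps: 619/14.6 = 42.4 kJ/min.
Since 42.4 < R, time spent handling carrion scraps is better spent searching.

No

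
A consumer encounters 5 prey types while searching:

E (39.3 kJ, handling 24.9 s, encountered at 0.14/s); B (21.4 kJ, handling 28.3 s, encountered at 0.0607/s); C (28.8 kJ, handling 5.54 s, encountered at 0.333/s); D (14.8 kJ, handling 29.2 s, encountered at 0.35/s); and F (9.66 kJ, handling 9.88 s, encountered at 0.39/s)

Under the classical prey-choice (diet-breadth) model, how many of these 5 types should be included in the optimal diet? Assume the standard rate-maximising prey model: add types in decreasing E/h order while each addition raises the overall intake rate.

E/h in descending order: C 5.2, E 1.58, F 0.978, B 0.756, D 0.507 kJ/s. The optimal diet is the largest prefix of this list for which every included type satisfies E_i/h_i > R on the types above it.
Rate on top 1: 3.371. E: 1.58 < 3.371 → exclude; stop.
Optimal diet: C — 1 of 5 types.

1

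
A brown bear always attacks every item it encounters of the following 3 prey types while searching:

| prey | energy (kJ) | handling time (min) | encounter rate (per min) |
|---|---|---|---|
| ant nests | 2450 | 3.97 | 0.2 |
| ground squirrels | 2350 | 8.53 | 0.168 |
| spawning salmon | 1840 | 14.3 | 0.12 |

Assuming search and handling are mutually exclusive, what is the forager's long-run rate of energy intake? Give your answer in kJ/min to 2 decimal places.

R = Σλ_iE_i / (1 + Σλ_ih_i)
Numerator: 0.2×2450 + 0.168×2350 + 0.12×1840 = 1106
Denominator: 1 + 0.2×3.97 + 0.168×8.53 + 0.12×14.3 = 4.943
R = 1106/4.943 = 223.7 kJ/min

223.67 kJ/min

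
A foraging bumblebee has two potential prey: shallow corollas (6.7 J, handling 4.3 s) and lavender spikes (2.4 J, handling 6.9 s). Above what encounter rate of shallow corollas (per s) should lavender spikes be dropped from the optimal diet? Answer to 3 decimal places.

0.067 per s

At the threshold, the rate on shallow corollas alone equals the profitability of lavender spikes: λ·6.7/(1 + λ·4.3) = 2.4/6.9 = 0.3478.
Rearranging, λ(6.7 − 0.3478×4.3) = 0.3478, so λ = 0.3478/5.204 = 0.06683 per s.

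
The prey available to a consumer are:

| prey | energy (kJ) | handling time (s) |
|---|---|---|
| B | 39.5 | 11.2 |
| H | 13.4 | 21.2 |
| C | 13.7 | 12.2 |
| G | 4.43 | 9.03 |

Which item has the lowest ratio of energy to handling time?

Profitability E/h (kJ/s): B = 39.5/11.2 = 3.53, H = 13.4/21.2 = 0.632, C = 13.7/12.2 = 1.12, G = 4.43/9.03 = 0.491.
Ranked: B > C > H > G.

G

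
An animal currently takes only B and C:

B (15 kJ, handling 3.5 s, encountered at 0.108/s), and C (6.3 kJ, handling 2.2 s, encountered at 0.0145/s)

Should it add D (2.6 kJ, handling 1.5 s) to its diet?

Current rate: (0.108×15 + 0.0145×6.3)/(1 + 0.108×3.5 + 0.0145×2.2) = 1.214 kJ/s.
D: E/h = 2.6/1.5 = 1.733 kJ/s.
1.733 > 1.214, so adding D raises the average — include it.

Yes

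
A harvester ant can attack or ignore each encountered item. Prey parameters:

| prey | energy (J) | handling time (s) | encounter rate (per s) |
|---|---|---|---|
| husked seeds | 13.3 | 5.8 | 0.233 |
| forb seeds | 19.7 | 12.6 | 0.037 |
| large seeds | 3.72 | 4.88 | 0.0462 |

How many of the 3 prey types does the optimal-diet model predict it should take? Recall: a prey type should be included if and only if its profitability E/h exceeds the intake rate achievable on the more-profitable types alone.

E/h in descending order: husked seeds 2.29, forb seeds 1.56, large seeds 0.762 J/s. The optimal diet is the largest prefix of this list for which every included type satisfies E_i/h_i > R on the types above it.
Rate on top 1: 1.318. forb seeds: 1.56 > 1.318 → include.
Rate on top 2: 1.359. large seeds: 0.762 < 1.359 → exclude; stop.
Optimal diet: husked seeds, forb seeds — 2 of 3 types.

2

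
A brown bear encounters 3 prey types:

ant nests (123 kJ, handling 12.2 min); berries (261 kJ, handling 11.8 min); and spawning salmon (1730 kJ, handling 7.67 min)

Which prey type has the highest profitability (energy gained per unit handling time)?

spawning salmon

In descending order of E/h:
spawning salmon: 1730/7.67 = 226 kJ/min
berries: 261/11.8 = 22.1 kJ/min
ant nests: 123/12.2 = 10.1 kJ/min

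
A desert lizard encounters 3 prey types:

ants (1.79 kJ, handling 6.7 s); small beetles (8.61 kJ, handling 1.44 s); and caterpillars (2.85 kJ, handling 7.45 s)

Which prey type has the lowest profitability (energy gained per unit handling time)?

ants

Profitability E/h (kJ/s): ants = 1.79/6.7 = 0.267, small beetles = 8.61/1.44 = 5.98, caterpillars = 2.85/7.45 = 0.383.
Ranked: small beetles > caterpillars > ants.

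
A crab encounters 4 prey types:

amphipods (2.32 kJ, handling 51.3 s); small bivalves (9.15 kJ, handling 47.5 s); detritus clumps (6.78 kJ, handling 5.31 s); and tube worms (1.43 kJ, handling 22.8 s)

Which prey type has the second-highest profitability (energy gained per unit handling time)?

Profitability E/h (kJ/s): amphipods = 2.32/51.3 = 0.0452, small bivalves = 9.15/47.5 = 0.193, detritus clumps = 6.78/5.31 = 1.28, tube worms = 1.43/22.8 = 0.0627.
Ranked: detritus clumps > small bivalves > tube worms > amphipods.

small bivalves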